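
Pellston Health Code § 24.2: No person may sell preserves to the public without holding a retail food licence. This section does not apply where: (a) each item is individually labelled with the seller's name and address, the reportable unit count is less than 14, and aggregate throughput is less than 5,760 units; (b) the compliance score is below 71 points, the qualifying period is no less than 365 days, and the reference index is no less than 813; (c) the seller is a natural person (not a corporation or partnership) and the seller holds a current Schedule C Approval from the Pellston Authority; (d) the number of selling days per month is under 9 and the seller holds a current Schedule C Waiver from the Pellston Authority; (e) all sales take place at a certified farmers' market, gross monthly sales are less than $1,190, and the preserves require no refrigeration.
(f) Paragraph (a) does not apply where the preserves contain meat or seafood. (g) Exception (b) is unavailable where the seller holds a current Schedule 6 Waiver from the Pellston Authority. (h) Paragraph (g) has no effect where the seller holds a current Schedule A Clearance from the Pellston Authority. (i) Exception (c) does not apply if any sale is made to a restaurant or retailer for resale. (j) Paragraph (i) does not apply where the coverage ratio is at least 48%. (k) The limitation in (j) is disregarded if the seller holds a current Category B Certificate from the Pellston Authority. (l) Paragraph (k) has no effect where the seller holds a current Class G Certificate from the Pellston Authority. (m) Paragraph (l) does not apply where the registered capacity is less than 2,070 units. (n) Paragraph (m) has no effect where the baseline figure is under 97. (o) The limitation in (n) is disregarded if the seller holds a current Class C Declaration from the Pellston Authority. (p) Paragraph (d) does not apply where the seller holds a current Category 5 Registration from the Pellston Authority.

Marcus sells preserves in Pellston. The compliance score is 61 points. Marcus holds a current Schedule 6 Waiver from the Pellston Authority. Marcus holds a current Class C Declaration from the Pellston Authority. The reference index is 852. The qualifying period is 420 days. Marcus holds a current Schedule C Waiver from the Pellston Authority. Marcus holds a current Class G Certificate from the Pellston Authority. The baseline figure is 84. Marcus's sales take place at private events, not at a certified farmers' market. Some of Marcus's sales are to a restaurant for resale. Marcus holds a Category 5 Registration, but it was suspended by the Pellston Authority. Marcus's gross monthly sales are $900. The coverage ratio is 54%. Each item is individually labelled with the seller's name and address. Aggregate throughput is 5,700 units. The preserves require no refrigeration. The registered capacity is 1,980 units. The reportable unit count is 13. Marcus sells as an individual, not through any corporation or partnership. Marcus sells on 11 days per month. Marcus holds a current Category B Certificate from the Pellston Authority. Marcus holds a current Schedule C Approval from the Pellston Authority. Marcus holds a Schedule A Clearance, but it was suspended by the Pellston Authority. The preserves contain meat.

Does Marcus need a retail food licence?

Yes — Marcus must hold a retail food licence.

Exception (a): items are individually labelled; the reportable unit count is 13, less than the 14 limit; aggregate throughput is 5,700 units, less than the 5,760 units limit — every condition holds. But applying paragraph (f): (f) operates against (a): the preserves contain meat. So (a) is unavailable.
Exception (b) is satisfied on its face — the compliance score is 61 points, below the 71 points limit; the qualifying period is 420 days, meeting the 365 days threshold; the reference index is 852, meeting the 813 threshold. But: (g) is triggered — a current Schedule 6 Waiver is held. (h) is not triggered (there is no Schedule A Clearance in force), so (g) stands. (b) is therefore removed.
Exception (c) is satisfied on its face — the seller is a natural person; a current Schedule C Approval is held. However, paragraphs (i)–(o) must be considered: (i) is triggered — some sales are to a restaurant for resale. (j) applies (the coverage ratio is 54%, meeting the 48% threshold), but yields to (k): (k) operates against (j): a current Category B Certificate is held. (l) is engaged (a current Class G Certificate is held), but is overridden by (m): (m) operates against (l): the registered capacity is 1,980 units, less than the 2,070 units limit. (n) would limit (m) — the baseline figure is 84, under the 97 limit — but (o) sets (n) aside: (o) operates against (n): a current Class C Declaration is held. (c) is therefore removed.
Exception (d) fails — the number of selling days per month is 11, not under 9.
Exception (e) does not apply: sales are at private events, not a certified farmers' market.
No exception applies. The general rule governs.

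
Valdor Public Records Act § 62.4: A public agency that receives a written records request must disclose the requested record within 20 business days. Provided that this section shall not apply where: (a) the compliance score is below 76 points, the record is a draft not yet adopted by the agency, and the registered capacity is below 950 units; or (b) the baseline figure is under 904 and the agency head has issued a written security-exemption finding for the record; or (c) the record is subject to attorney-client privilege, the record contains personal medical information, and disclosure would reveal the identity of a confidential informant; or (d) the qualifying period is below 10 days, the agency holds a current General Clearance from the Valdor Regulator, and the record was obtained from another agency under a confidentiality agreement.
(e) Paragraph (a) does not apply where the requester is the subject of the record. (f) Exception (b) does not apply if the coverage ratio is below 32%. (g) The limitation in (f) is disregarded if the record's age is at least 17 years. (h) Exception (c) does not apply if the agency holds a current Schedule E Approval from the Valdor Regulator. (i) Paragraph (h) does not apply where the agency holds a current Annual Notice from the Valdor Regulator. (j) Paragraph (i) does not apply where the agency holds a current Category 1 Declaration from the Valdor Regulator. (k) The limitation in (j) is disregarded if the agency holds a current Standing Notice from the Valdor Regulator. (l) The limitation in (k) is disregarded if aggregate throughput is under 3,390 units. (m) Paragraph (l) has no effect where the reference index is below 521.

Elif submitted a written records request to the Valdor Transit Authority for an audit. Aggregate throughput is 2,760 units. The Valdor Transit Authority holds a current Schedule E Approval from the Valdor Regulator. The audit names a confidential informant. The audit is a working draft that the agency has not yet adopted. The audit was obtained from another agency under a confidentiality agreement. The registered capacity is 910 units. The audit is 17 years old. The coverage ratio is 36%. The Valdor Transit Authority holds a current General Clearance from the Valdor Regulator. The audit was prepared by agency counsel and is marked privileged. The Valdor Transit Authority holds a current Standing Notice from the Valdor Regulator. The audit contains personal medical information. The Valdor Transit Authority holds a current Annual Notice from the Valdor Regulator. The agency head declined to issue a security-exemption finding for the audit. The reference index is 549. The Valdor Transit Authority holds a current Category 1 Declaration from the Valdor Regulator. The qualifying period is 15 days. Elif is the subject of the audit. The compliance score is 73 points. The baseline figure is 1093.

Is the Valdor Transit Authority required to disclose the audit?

Yes — the Valdor Transit Authority must disclose the audit.

Exception (a)'s conditions are all satisfied: the compliance score is 73 points, below the 76 points limit; the audit is an unadopted draft; the registered capacity is 910 units, below the 950 units limit. But: (e) operates against (a): Elif is the subject of the audit. Exception (a) does not apply.
Exception (b) requires that the baseline figure is under 904; but the baseline figure is 1,093, not under 904, so (b) is unavailable.
Exception (c)'s conditions are all satisfied: the audit is privileged; the audit contains personal medical information; the audit names a confidential informant. But applying paragraphs (h)–(m): (h) is triggered — a current Schedule E Approval is held. (i) applies (a current Annual Notice is held), but is displaced by (j): (j) operates against (i): a current Category 1 Declaration is held. (k) is triggered (a current Standing Notice is held), but is overridden by (l): (l) is engaged — aggregate throughput is 2,760 units, under the 3,390 units limit. (m), which would lift (l), is not triggered — the reference index is 549, not below 521. So (c) is unavailable.
Exception (d) fails — the qualifying period is 15 days, not below 10 days.
No exception is made out. the Valdor Transit Authority falls within the general rule.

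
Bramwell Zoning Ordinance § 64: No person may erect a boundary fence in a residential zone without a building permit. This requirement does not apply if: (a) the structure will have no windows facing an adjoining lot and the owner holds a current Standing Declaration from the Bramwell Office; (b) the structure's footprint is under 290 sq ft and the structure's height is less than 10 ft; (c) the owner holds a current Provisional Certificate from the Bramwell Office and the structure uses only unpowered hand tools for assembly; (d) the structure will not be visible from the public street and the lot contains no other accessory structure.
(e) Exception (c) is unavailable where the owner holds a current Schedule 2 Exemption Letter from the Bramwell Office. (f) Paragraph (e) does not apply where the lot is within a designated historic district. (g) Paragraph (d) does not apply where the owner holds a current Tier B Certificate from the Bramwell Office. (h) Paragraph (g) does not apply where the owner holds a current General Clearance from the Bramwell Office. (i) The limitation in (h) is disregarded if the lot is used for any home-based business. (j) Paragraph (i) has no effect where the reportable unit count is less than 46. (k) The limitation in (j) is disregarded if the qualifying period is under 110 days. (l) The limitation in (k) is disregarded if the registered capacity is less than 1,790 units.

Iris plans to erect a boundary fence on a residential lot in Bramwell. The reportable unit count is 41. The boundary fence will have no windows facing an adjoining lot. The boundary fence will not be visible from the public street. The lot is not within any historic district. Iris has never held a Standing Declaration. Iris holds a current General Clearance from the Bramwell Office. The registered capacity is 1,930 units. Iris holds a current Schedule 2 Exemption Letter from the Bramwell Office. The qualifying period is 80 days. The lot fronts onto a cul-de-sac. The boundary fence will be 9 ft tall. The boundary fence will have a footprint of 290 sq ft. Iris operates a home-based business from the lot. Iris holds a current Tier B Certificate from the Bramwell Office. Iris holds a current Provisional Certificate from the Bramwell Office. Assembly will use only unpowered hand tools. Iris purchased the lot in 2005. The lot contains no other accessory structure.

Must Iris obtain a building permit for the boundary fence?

Yes — Iris must obtain a building permit.

Exception (a) requires that the owner holds a current Standing Declaration from the Bramwell Office; but no current Standing Declaration is held, so (a) is unavailable.
Exception (b) does not apply: the structure's footprint is 290 sq ft, not under 290 sq ft.
All of (c)'s requirements are met (a current Provisional Certificate is held; assembly uses only hand tools). But: (e) operates against (c): a current Schedule 2 Exemption Letter is held. (f) is not triggered (the lot is not in a historic district), so (e) stands. So (c) is unavailable.
Exception (d) is satisfied on its face — the structure will not be visible from the street; the lot has no other accessory structure. Turning to paragraphs (g)–(l): (g) operates against (d): a current Tier B Certificate is held. (h) would limit (g) — a current General Clearance is held — but (i) sets (h) aside: (i) is engaged — a home-based business operates on the lot. (j) would limit (i) — the reportable unit count is 41, less than the 46 limit — but (k) sets (j) aside: (k) operates against (j): the qualifying period is 80 days, under the 110 days limit. (l), which would lift (k), is inapplicable — the registered capacity is 1,930 units, not less than 1,790 units. (d) is therefore removed.
None of the exceptions is available; § 64 applies in full.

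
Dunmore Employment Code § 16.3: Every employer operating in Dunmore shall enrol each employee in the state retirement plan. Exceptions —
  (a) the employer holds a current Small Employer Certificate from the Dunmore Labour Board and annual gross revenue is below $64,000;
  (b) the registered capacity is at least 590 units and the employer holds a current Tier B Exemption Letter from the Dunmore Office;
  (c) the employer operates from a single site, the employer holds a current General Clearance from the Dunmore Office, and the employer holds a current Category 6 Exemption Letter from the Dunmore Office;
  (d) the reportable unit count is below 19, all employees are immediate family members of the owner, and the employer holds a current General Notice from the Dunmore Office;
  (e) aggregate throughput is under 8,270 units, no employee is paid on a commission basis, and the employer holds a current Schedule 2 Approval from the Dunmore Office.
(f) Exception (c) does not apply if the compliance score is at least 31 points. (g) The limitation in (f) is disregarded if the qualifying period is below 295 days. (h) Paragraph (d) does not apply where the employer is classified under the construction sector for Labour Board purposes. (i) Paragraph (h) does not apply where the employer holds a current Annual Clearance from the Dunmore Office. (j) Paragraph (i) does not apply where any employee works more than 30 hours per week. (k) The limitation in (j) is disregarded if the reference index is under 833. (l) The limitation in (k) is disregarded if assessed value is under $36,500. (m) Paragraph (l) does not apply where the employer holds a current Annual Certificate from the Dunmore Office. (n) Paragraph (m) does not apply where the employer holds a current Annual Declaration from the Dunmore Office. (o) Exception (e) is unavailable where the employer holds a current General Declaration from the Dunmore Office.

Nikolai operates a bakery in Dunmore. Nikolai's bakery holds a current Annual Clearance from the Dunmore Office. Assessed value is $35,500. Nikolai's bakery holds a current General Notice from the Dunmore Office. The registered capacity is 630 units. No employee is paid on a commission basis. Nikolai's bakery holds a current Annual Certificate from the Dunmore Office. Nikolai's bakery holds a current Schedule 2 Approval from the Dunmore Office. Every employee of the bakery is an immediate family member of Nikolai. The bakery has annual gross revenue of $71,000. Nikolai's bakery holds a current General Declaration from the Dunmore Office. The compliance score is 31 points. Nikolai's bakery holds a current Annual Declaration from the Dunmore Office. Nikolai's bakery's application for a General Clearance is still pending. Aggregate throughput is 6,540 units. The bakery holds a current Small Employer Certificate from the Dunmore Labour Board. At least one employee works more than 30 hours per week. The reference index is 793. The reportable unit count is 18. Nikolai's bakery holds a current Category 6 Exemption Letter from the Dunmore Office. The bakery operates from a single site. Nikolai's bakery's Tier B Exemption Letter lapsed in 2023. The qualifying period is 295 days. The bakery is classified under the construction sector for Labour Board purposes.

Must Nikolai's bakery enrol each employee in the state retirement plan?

Yes — Nikolai's bakery must enrol each employee in the state retirement plan.

Exception (a) requires that annual gross revenue is below $64,000; but annual gross revenue is $71,000, not below $64,000, so (a) is unavailable.
Exception (b) fails — no current Tier B Exemption Letter is held.
Exception (c) requires that the employer holds a current General Clearance from the Dunmore Office; but no current General Clearance is held, so (c) is unavailable.
Exception (d)'s conditions are all satisfied: the reportable unit count is 18, below the 19 limit; every employee is an immediate family member; a current General Notice is held. Turning to paragraphs (h)–(n): (h) operates against (d): the bakery is classified under the construction sector. (i) would limit (h) — a current Annual Clearance is held — but (j) sets (i) aside: (j) applies — at least one employee exceeds 30 hours/week. (k) would limit (j) — the reference index is 793, under the 833 limit — but (l) sets (k) aside: (l) is engaged — assessed value is $35,500, under the $36,500 limit. (m) would limit (l) — a current Annual Certificate is held — but (n) sets (m) aside: (n) operates — a current Annual Declaration is held. So (d) is unavailable.
Exception (e): aggregate throughput is 6,540 units, under the 8,270 units limit; no employee is paid on commission; a current Schedule 2 Approval is held — every condition holds. However, paragraph (o) must be considered: (o) operates against (e): a current General Declaration is held. So (e) is unavailable.
No exception applies. The general rule governs.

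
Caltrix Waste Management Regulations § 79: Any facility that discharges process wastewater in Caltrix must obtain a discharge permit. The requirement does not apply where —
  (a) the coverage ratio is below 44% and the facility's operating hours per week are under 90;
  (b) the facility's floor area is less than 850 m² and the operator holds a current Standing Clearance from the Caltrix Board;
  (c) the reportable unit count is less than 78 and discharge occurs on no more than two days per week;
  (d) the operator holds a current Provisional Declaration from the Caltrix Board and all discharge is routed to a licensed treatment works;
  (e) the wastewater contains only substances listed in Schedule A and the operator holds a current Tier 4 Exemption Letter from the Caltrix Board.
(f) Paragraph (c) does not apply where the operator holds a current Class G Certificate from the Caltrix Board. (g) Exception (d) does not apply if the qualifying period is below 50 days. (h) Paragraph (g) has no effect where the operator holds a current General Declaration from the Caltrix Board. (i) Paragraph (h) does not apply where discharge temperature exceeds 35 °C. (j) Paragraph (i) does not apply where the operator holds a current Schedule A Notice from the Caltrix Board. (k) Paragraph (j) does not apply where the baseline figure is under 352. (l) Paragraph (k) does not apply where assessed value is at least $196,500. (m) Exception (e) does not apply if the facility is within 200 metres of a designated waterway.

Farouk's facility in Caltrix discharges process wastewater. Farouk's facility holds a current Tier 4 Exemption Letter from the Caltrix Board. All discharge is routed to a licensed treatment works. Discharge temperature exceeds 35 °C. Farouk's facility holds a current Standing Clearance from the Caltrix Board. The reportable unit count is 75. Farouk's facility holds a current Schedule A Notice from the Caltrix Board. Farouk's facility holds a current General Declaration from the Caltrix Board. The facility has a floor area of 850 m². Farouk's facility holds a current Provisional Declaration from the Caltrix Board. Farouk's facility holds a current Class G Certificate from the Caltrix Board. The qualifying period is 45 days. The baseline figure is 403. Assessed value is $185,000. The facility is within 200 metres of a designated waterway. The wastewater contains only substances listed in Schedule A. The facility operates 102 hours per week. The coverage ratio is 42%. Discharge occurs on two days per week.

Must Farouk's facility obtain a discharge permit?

No — exception (d) applies; Farouk's facility is not required to obtain a discharge permit.

Exception (a) does not apply: the facility's operating hours per week are 102, not under 90.
Exception (b) requires that the facility's floor area is less than 850 m²; but the facility's floor area is 850 m², not less than 850 m², so (b) is unavailable.
Exception (c)'s conditions are all satisfied: the reportable unit count is 75, less than the 78 limit; discharge occurs on no more than two days per week. However, paragraph (f) must be considered: (f) operates against (c): a current Class G Certificate is held. Exception (c) does not apply.
Exception (d) is satisfied on its face — a current Provisional Declaration is held; discharge is routed to a licensed treatment works. Applying paragraphs (g)–(l): (g) operates (the qualifying period is 45 days, below the 50 days limit), but yields to (h): (h) operates against (g): a current General Declaration is held. (i) is triggered (discharge temperature exceeds 35 °C), but is set aside by (j): (j) operates against (i): a current Schedule A Notice is held. (k), which would lift (j), is not triggered — the baseline figure is 403, not under 352. So (d) applies.
Exception (e) is satisfied on its face — the wastewater is Schedule-A-only; a current Tier 4 Exemption Letter is held. But: (m) operates against (e): the facility is within 200 m of a designated waterway. Exception (e) does not apply.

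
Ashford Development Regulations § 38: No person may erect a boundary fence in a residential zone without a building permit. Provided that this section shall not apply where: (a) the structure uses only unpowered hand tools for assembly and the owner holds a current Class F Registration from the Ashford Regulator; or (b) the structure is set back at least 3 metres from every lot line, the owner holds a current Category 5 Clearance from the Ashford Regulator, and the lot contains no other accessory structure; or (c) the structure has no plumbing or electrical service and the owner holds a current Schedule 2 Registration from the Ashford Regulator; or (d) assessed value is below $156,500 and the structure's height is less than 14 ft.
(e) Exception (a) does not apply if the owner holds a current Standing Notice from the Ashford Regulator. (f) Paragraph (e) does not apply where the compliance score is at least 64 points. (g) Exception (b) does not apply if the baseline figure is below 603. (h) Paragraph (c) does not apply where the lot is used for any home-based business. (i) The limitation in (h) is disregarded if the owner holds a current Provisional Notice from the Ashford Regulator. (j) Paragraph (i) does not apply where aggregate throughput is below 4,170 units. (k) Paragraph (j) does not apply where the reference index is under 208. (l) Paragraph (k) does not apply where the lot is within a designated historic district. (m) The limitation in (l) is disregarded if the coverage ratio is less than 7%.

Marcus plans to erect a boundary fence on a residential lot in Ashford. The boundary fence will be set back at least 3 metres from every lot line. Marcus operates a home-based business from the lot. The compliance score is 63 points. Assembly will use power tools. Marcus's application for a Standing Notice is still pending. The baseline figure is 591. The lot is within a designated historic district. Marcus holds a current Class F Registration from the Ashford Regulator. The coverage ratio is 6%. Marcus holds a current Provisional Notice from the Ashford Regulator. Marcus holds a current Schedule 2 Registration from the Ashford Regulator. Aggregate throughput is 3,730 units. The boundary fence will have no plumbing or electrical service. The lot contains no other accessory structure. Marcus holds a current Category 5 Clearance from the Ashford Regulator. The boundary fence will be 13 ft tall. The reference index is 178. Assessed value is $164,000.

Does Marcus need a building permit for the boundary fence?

No — exception (c) applies; Marcus does not need a building permit.

Exception (a) requires that the structure uses only unpowered hand tools for assembly; but assembly uses power tools, so (a) is unavailable.
Exception (b): the setback is at least 3 m on every side; a current Category 5 Clearance is held; the lot has no other accessory structure — every condition holds. But applying paragraph (g): (g) operates — the baseline figure is 591, below the 603 limit. (b) is therefore removed.
Exception (c)'s conditions are all satisfied: there is no plumbing or electrical service; a current Schedule 2 Registration is held. Considering the limiting provisions: (h) applies (a home-based business operates on the lot), but is displaced by (i): (i) operates — a current Provisional Notice is held. (j) would limit (i) — aggregate throughput is 3,730 units, below the 4,170 units limit — but (k) sets (j) aside: (k) operates — the reference index is 178, under the 208 limit. (l) would limit (k) — the lot is in a historic district — but (m) sets (l) aside: (m) operates — the coverage ratio is 6%, less than the 7% limit. (c) remains available.
Exception (d) fails — assessed value is $164,000, not below $156,500.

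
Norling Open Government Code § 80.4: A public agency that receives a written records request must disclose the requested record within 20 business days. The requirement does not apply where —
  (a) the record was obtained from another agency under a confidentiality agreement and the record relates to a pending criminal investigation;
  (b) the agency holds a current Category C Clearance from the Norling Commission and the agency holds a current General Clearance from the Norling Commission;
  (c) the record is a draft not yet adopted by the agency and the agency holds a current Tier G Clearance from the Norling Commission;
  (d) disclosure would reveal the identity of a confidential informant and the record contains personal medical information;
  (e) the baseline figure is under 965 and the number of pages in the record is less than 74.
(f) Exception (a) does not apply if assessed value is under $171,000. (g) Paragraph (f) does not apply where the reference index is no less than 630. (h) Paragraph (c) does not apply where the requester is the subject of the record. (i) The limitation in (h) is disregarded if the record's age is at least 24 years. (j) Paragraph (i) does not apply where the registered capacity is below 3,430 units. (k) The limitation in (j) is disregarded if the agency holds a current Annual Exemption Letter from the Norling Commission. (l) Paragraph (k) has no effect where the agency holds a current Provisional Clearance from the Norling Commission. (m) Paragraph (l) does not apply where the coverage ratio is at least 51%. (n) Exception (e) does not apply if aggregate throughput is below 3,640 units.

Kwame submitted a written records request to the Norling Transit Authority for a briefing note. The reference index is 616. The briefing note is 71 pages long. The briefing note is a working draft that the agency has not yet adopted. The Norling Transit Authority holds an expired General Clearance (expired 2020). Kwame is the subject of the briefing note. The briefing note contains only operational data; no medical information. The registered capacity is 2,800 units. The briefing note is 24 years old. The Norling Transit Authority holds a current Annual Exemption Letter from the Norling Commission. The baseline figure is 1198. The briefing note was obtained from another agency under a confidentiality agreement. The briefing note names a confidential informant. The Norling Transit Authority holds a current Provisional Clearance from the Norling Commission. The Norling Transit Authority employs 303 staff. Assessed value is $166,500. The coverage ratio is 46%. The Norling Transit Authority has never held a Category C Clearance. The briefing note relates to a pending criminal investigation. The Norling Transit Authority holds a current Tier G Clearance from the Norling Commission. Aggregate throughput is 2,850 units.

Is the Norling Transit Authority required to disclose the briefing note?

Yes — the Norling Transit Authority must disclose the briefing note.

Exception (a) is satisfied on its face — the briefing note was obtained under a confidentiality agreement; the briefing note relates to a pending investigation. Turning to paragraphs (f)–(g): (f) applies — assessed value is $166,500, under the $171,000 limit. (g), which would lift (f), does not operate here — the reference index is 616, short of 630. (a) is therefore removed.
Exception (b) does not apply: there is no Category C Clearance in force.
Exception (c)'s conditions are all satisfied: the briefing note is an unadopted draft; a current Tier G Clearance is held. Turning to paragraphs (h)–(m): (h) applies — Kwame is the subject of the briefing note. (i) applies (the record's age is 24 years, meeting the 24 years threshold), but is displaced by (j): (j) operates against (i): the registered capacity is 2,800 units, below the 3,430 units limit. (k) would limit (j) — a current Annual Exemption Letter is held — but (l) sets (k) aside: (l) operates against (k): a current Provisional Clearance is held. (m) is not triggered (the coverage ratio is 46%, short of 51%), so (l) stands. So (c) is unavailable.
Exception (d) does not apply: the briefing note contains only operational data.
Exception (e) fails — the baseline figure is 1,198, not under 965.
No exception is made out. the Norling Transit Authority falls within the general rule.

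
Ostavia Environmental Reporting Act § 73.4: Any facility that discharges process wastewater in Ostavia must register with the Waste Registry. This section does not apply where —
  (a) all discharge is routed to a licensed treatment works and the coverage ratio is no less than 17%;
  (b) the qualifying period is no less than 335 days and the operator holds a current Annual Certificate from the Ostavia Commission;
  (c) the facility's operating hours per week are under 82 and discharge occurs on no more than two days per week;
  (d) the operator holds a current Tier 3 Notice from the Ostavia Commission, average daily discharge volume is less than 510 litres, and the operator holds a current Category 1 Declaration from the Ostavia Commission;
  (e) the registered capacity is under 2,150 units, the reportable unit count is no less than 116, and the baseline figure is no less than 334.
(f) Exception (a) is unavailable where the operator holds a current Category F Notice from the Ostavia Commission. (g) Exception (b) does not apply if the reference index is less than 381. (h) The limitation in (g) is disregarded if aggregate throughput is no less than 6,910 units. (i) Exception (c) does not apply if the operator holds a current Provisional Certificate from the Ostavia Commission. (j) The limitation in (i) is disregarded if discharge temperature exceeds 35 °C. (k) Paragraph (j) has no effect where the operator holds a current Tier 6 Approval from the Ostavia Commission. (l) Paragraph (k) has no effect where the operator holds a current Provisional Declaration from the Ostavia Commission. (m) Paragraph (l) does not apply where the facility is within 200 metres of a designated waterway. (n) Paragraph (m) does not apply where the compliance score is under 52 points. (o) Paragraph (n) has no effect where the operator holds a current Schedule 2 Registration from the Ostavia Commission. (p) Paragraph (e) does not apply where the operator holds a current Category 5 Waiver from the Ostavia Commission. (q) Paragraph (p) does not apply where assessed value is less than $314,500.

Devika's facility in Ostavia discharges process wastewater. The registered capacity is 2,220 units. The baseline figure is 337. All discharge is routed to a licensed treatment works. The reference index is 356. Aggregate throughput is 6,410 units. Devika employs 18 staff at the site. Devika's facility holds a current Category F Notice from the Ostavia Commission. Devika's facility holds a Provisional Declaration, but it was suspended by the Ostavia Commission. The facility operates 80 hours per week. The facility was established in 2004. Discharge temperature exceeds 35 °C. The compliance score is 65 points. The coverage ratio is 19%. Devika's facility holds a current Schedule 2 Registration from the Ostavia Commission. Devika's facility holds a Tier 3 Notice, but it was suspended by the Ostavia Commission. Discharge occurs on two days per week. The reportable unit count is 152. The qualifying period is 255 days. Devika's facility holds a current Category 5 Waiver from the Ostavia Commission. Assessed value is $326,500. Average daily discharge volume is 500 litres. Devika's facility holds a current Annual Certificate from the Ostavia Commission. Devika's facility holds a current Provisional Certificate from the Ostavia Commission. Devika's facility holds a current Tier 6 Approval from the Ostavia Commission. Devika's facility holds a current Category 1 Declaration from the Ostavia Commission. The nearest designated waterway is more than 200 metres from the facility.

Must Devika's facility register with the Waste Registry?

Yes — Devika's facility must register with the Waste Registry.

Exception (a)'s conditions are all satisfied: discharge is routed to a licensed treatment works; the coverage ratio is 19%, meeting the 17% threshold. Turning to paragraph (f): (f) operates against (a): a current Category F Notice is held. Exception (a) does not apply.
Exception (b) fails — the qualifying period is 255 days, short of 335 days.
Exception (c): the facility's operating hours per week are 80, under the 82 limit; discharge occurs on no more than two days per week — every condition holds. However, paragraphs (i)–(o) must be considered: (i) operates against (c): a current Provisional Certificate is held. (j) would limit (i) — discharge temperature exceeds 35 °C — but (k) sets (j) aside: (k) operates — a current Tier 6 Approval is held. (l), which would lift (k), is not triggered — there is no Provisional Declaration in force. So (c) is unavailable.
Exception (d) fails — the Tier 3 Notice is not current.
Exception (e) does not apply: the registered capacity is 2,220 units, not under 2,150 units.
No exception displaces § 73.4.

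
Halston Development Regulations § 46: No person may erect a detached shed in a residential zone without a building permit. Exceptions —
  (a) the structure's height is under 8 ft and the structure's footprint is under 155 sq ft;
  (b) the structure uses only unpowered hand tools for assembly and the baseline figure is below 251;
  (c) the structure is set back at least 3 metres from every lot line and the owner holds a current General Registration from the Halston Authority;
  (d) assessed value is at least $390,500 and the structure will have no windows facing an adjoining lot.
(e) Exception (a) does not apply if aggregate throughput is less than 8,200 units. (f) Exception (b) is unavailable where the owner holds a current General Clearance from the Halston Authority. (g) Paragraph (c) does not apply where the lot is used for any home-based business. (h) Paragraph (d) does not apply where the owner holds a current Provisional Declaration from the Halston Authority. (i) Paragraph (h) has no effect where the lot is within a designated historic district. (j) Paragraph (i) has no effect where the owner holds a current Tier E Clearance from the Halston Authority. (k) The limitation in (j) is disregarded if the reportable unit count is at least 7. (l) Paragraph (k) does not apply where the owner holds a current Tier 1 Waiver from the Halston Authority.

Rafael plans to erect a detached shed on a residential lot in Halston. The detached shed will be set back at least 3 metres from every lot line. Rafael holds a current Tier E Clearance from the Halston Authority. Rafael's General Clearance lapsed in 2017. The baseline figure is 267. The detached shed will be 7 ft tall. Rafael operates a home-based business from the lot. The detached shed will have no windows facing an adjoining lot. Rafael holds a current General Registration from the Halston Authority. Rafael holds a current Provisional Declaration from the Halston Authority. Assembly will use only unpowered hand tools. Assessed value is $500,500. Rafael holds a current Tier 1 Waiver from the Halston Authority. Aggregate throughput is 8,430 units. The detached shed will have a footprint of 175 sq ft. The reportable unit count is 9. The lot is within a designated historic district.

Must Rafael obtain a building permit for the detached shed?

Exception (a) does not apply: the structure's footprint is 175 sq ft, not under 155 sq ft.
Exception (b) requires that the baseline figure is below 251; but the baseline figure is 267, not below 251, so (b) is unavailable.
All of (c)'s requirements are met (the setback is at least 3 m on every side; a current General Registration is held). But applying paragraph (g): (g) operates against (c): a home-based business operates on the lot. (c) is therefore removed.
Exception (d): assessed value is $500,500, meeting the $390,500 threshold; no windows face an adjoining lot — every condition holds. But: (h) is triggered — a current Provisional Declaration is held. (i) would limit (h) — the lot is in a historic district — but (j) sets (i) aside: (j) operates against (i): a current Tier E Clearance is held. (k) is engaged (the reportable unit count is 9, meeting the 7 threshold), but is overridden by (l): (l) operates — a current Tier 1 Waiver is held. Exception (d) does not apply.
No exception displaces § 46.

Yes — Rafael must obtain a building permit.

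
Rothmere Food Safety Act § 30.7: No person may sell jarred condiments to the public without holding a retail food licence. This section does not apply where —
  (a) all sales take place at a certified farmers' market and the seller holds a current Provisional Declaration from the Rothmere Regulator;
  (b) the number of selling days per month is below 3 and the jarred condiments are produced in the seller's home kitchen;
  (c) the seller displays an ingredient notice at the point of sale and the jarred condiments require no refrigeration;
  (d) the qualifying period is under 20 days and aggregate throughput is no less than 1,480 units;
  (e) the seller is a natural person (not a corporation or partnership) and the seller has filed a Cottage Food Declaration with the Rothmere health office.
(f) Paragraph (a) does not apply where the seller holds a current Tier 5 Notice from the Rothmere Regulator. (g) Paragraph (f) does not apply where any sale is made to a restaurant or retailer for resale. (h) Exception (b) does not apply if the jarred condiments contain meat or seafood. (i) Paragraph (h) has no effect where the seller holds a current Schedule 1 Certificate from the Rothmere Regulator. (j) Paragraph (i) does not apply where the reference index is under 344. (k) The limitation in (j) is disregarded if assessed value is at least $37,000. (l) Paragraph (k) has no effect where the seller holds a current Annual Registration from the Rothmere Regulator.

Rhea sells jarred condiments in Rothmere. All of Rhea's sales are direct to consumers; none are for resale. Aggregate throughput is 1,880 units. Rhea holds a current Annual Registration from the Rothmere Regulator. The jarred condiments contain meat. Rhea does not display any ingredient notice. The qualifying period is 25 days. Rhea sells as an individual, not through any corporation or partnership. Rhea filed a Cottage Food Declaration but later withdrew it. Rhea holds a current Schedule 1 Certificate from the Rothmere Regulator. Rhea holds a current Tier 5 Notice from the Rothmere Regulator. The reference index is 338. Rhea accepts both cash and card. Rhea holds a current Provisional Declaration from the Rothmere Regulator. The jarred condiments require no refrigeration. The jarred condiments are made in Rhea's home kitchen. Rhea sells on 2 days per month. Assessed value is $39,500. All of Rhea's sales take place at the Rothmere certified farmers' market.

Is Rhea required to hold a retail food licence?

Yes — Rhea must hold a retail food licence.

All of (a)'s requirements are met (all sales are at a certified farmers' market; a current Provisional Declaration is held). But applying paragraphs (f)–(g): (f) operates against (a): a current Tier 5 Notice is held. (g) is not triggered (no sales are for resale), so (f) stands. (a) is therefore removed.
Exception (b): the number of selling days per month is 2, below the 3 limit; the jarred condiments are home-kitchen produced — every condition holds. But applying paragraphs (h)–(l): (h) operates against (b): the jarred condiments contain meat. (i) applies (a current Schedule 1 Certificate is held), but is itself disapplied by (j): (j) operates against (i): the reference index is 338, under the 344 limit. (k) operates (assessed value is $39,500, meeting the $37,000 threshold), but is set aside by (l): (l) is engaged — a current Annual Registration is held. (b) is therefore removed.
Exception (c) requires that the seller displays an ingredient notice at the point of sale; but no ingredient notice is displayed, so (c) is unavailable.
Exception (d) does not apply: the qualifying period is 25 days, not under 20 days.
Exception (e) fails — the Cottage Food Declaration was withdrawn.
No exception applies. The general rule governs.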